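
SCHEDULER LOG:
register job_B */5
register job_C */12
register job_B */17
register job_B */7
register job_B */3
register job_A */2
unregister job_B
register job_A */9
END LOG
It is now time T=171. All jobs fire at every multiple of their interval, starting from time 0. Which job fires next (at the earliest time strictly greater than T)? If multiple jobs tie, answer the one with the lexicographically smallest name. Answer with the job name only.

Op 1: register job_B */5 -> active={job_B:*/5}
Op 2: register job_C */12 -> active={job_B:*/5, job_C:*/12}
Op 3: register job_B */17 -> active={job_B:*/17, job_C:*/12}
Op 4: register job_B */7 -> active={job_B:*/7, job_C:*/12}
Op 5: register job_B */3 -> active={job_B:*/3, job_C:*/12}
Op 6: register job_A */2 -> active={job_A:*/2, job_B:*/3, job_C:*/12}
Op 7: unregister job_B -> active={job_A:*/2, job_C:*/12}
Op 8: register job_A */9 -> active={job_A:*/9, job_C:*/12}
  job_A: interval 9, next fire after T=171 is 180
  job_C: interval 12, next fire after T=171 is 180
Earliest = 180, winner (lex tiebreak) = job_A

Answer: job_A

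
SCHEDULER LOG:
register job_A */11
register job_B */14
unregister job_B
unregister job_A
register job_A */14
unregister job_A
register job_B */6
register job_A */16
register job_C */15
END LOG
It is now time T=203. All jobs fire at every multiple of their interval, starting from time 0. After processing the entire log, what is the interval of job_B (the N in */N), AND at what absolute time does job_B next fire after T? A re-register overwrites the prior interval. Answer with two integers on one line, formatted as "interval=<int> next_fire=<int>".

Op 1: register job_A */11 -> active={job_A:*/11}
Op 2: register job_B */14 -> active={job_A:*/11, job_B:*/14}
Op 3: unregister job_B -> active={job_A:*/11}
Op 4: unregister job_A -> active={}
Op 5: register job_A */14 -> active={job_A:*/14}
Op 6: unregister job_A -> active={}
Op 7: register job_B */6 -> active={job_B:*/6}
Op 8: register job_A */16 -> active={job_A:*/16, job_B:*/6}
Op 9: register job_C */15 -> active={job_A:*/16, job_B:*/6, job_C:*/15}
Final interval of job_B = 6
Next fire of job_B after T=203: (203//6+1)*6 = 204

Answer: interval=6 next_fire=204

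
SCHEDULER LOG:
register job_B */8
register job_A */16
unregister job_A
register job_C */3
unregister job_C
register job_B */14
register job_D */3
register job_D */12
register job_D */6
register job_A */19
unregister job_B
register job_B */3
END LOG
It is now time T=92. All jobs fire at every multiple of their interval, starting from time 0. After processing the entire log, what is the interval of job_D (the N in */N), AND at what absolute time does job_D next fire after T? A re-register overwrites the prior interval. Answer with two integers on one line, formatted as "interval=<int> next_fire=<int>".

Answer: interval=6 next_fire=96

Derivation:
Op 1: register job_B */8 -> active={job_B:*/8}
Op 2: register job_A */16 -> active={job_A:*/16, job_B:*/8}
Op 3: unregister job_A -> active={job_B:*/8}
Op 4: register job_C */3 -> active={job_B:*/8, job_C:*/3}
Op 5: unregister job_C -> active={job_B:*/8}
Op 6: register job_B */14 -> active={job_B:*/14}
Op 7: register job_D */3 -> active={job_B:*/14, job_D:*/3}
Op 8: register job_D */12 -> active={job_B:*/14, job_D:*/12}
Op 9: register job_D */6 -> active={job_B:*/14, job_D:*/6}
Op 10: register job_A */19 -> active={job_A:*/19, job_B:*/14, job_D:*/6}
Op 11: unregister job_B -> active={job_A:*/19, job_D:*/6}
Op 12: register job_B */3 -> active={job_A:*/19, job_B:*/3, job_D:*/6}
Final interval of job_D = 6
Next fire of job_D after T=92: (92//6+1)*6 = 96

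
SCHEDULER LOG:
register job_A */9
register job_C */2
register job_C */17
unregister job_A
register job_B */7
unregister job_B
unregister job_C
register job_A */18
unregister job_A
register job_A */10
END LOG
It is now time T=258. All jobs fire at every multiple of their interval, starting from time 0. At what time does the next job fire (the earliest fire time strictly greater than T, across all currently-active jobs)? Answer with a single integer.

Answer: 260

Derivation:
Op 1: register job_A */9 -> active={job_A:*/9}
Op 2: register job_C */2 -> active={job_A:*/9, job_C:*/2}
Op 3: register job_C */17 -> active={job_A:*/9, job_C:*/17}
Op 4: unregister job_A -> active={job_C:*/17}
Op 5: register job_B */7 -> active={job_B:*/7, job_C:*/17}
Op 6: unregister job_B -> active={job_C:*/17}
Op 7: unregister job_C -> active={}
Op 8: register job_A */18 -> active={job_A:*/18}
Op 9: unregister job_A -> active={}
Op 10: register job_A */10 -> active={job_A:*/10}
  job_A: interval 10, next fire after T=258 is 260
Earliest fire time = 260 (job job_A)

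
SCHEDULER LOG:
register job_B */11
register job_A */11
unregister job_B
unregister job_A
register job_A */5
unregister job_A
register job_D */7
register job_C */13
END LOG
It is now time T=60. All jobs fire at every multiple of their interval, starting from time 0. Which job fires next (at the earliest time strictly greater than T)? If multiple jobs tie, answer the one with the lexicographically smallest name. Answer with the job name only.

Answer: job_D

Derivation:
Op 1: register job_B */11 -> active={job_B:*/11}
Op 2: register job_A */11 -> active={job_A:*/11, job_B:*/11}
Op 3: unregister job_B -> active={job_A:*/11}
Op 4: unregister job_A -> active={}
Op 5: register job_A */5 -> active={job_A:*/5}
Op 6: unregister job_A -> active={}
Op 7: register job_D */7 -> active={job_D:*/7}
Op 8: register job_C */13 -> active={job_C:*/13, job_D:*/7}
  job_C: interval 13, next fire after T=60 is 65
  job_D: interval 7, next fire after T=60 is 63
Earliest = 63, winner (lex tiebreak) = job_D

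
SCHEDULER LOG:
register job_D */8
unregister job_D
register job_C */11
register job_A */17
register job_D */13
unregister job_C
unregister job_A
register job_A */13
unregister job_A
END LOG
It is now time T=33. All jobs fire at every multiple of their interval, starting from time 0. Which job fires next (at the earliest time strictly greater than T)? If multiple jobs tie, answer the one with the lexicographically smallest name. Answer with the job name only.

Op 1: register job_D */8 -> active={job_D:*/8}
Op 2: unregister job_D -> active={}
Op 3: register job_C */11 -> active={job_C:*/11}
Op 4: register job_A */17 -> active={job_A:*/17, job_C:*/11}
Op 5: register job_D */13 -> active={job_A:*/17, job_C:*/11, job_D:*/13}
Op 6: unregister job_C -> active={job_A:*/17, job_D:*/13}
Op 7: unregister job_A -> active={job_D:*/13}
Op 8: register job_A */13 -> active={job_A:*/13, job_D:*/13}
Op 9: unregister job_A -> active={job_D:*/13}
  job_D: interval 13, next fire after T=33 is 39
Earliest = 39, winner (lex tiebreak) = job_D

Answer: job_D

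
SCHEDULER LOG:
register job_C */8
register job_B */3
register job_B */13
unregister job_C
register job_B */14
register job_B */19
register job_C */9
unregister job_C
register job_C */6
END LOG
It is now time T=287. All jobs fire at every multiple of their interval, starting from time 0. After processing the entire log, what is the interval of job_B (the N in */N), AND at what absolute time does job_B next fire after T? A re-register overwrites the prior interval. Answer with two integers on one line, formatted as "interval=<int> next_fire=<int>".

Answer: interval=19 next_fire=304

Derivation:
Op 1: register job_C */8 -> active={job_C:*/8}
Op 2: register job_B */3 -> active={job_B:*/3, job_C:*/8}
Op 3: register job_B */13 -> active={job_B:*/13, job_C:*/8}
Op 4: unregister job_C -> active={job_B:*/13}
Op 5: register job_B */14 -> active={job_B:*/14}
Op 6: register job_B */19 -> active={job_B:*/19}
Op 7: register job_C */9 -> active={job_B:*/19, job_C:*/9}
Op 8: unregister job_C -> active={job_B:*/19}
Op 9: register job_C */6 -> active={job_B:*/19, job_C:*/6}
Final interval of job_B = 19
Next fire of job_B after T=287: (287//19+1)*19 = 304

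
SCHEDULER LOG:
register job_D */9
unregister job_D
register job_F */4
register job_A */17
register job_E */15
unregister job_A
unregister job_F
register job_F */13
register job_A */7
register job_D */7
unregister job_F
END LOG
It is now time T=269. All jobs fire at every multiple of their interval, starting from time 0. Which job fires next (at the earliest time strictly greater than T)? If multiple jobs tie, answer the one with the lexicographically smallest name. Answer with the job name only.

Op 1: register job_D */9 -> active={job_D:*/9}
Op 2: unregister job_D -> active={}
Op 3: register job_F */4 -> active={job_F:*/4}
Op 4: register job_A */17 -> active={job_A:*/17, job_F:*/4}
Op 5: register job_E */15 -> active={job_A:*/17, job_E:*/15, job_F:*/4}
Op 6: unregister job_A -> active={job_E:*/15, job_F:*/4}
Op 7: unregister job_F -> active={job_E:*/15}
Op 8: register job_F */13 -> active={job_E:*/15, job_F:*/13}
Op 9: register job_A */7 -> active={job_A:*/7, job_E:*/15, job_F:*/13}
Op 10: register job_D */7 -> active={job_A:*/7, job_D:*/7, job_E:*/15, job_F:*/13}
Op 11: unregister job_F -> active={job_A:*/7, job_D:*/7, job_E:*/15}
  job_A: interval 7, next fire after T=269 is 273
  job_D: interval 7, next fire after T=269 is 273
  job_E: interval 15, next fire after T=269 is 270
Earliest = 270, winner (lex tiebreak) = job_E

Answer: job_E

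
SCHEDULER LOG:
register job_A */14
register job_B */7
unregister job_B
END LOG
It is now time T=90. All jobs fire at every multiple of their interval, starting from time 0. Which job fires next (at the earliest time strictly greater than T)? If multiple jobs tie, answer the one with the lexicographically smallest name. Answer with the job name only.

Op 1: register job_A */14 -> active={job_A:*/14}
Op 2: register job_B */7 -> active={job_A:*/14, job_B:*/7}
Op 3: unregister job_B -> active={job_A:*/14}
  job_A: interval 14, next fire after T=90 is 98
Earliest = 98, winner (lex tiebreak) = job_A

Answer: job_A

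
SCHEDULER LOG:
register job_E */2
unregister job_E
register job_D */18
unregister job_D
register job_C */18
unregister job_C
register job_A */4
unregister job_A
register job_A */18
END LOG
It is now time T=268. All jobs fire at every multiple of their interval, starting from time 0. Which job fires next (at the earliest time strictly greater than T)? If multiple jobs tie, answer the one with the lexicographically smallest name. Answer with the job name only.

Op 1: register job_E */2 -> active={job_E:*/2}
Op 2: unregister job_E -> active={}
Op 3: register job_D */18 -> active={job_D:*/18}
Op 4: unregister job_D -> active={}
Op 5: register job_C */18 -> active={job_C:*/18}
Op 6: unregister job_C -> active={}
Op 7: register job_A */4 -> active={job_A:*/4}
Op 8: unregister job_A -> active={}
Op 9: register job_A */18 -> active={job_A:*/18}
  job_A: interval 18, next fire after T=268 is 270
Earliest = 270, winner (lex tiebreak) = job_A

Answer: job_A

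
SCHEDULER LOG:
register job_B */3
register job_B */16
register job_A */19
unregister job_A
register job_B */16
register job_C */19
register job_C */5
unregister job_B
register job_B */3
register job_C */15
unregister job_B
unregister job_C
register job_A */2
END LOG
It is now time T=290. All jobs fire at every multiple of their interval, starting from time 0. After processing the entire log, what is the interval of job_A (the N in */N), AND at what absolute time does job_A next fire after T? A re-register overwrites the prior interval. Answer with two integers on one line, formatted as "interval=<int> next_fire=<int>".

Op 1: register job_B */3 -> active={job_B:*/3}
Op 2: register job_B */16 -> active={job_B:*/16}
Op 3: register job_A */19 -> active={job_A:*/19, job_B:*/16}
Op 4: unregister job_A -> active={job_B:*/16}
Op 5: register job_B */16 -> active={job_B:*/16}
Op 6: register job_C */19 -> active={job_B:*/16, job_C:*/19}
Op 7: register job_C */5 -> active={job_B:*/16, job_C:*/5}
Op 8: unregister job_B -> active={job_C:*/5}
Op 9: register job_B */3 -> active={job_B:*/3, job_C:*/5}
Op 10: register job_C */15 -> active={job_B:*/3, job_C:*/15}
Op 11: unregister job_B -> active={job_C:*/15}
Op 12: unregister job_C -> active={}
Op 13: register job_A */2 -> active={job_A:*/2}
Final interval of job_A = 2
Next fire of job_A after T=290: (290//2+1)*2 = 292

Answer: interval=2 next_fire=292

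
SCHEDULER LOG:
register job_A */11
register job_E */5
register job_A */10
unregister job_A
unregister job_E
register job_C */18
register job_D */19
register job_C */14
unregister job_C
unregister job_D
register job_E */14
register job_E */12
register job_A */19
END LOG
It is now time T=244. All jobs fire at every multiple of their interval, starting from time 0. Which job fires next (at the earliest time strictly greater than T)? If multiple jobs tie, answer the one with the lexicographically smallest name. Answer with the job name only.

Op 1: register job_A */11 -> active={job_A:*/11}
Op 2: register job_E */5 -> active={job_A:*/11, job_E:*/5}
Op 3: register job_A */10 -> active={job_A:*/10, job_E:*/5}
Op 4: unregister job_A -> active={job_E:*/5}
Op 5: unregister job_E -> active={}
Op 6: register job_C */18 -> active={job_C:*/18}
Op 7: register job_D */19 -> active={job_C:*/18, job_D:*/19}
Op 8: register job_C */14 -> active={job_C:*/14, job_D:*/19}
Op 9: unregister job_C -> active={job_D:*/19}
Op 10: unregister job_D -> active={}
Op 11: register job_E */14 -> active={job_E:*/14}
Op 12: register job_E */12 -> active={job_E:*/12}
Op 13: register job_A */19 -> active={job_A:*/19, job_E:*/12}
  job_A: interval 19, next fire after T=244 is 247
  job_E: interval 12, next fire after T=244 is 252
Earliest = 247, winner (lex tiebreak) = job_A

Answer: job_A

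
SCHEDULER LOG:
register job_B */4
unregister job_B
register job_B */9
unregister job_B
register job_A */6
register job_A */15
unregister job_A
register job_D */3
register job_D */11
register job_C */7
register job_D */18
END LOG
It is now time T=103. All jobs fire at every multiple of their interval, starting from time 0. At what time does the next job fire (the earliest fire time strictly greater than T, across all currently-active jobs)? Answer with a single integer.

Op 1: register job_B */4 -> active={job_B:*/4}
Op 2: unregister job_B -> active={}
Op 3: register job_B */9 -> active={job_B:*/9}
Op 4: unregister job_B -> active={}
Op 5: register job_A */6 -> active={job_A:*/6}
Op 6: register job_A */15 -> active={job_A:*/15}
Op 7: unregister job_A -> active={}
Op 8: register job_D */3 -> active={job_D:*/3}
Op 9: register job_D */11 -> active={job_D:*/11}
Op 10: register job_C */7 -> active={job_C:*/7, job_D:*/11}
Op 11: register job_D */18 -> active={job_C:*/7, job_D:*/18}
  job_C: interval 7, next fire after T=103 is 105
  job_D: interval 18, next fire after T=103 is 108
Earliest fire time = 105 (job job_C)

Answer: 105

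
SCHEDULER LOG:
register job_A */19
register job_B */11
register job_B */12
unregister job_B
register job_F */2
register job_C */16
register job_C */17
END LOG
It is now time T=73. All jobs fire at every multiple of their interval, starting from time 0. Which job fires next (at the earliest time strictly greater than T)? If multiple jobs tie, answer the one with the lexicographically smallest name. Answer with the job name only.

Answer: job_F

Derivation:
Op 1: register job_A */19 -> active={job_A:*/19}
Op 2: register job_B */11 -> active={job_A:*/19, job_B:*/11}
Op 3: register job_B */12 -> active={job_A:*/19, job_B:*/12}
Op 4: unregister job_B -> active={job_A:*/19}
Op 5: register job_F */2 -> active={job_A:*/19, job_F:*/2}
Op 6: register job_C */16 -> active={job_A:*/19, job_C:*/16, job_F:*/2}
Op 7: register job_C */17 -> active={job_A:*/19, job_C:*/17, job_F:*/2}
  job_A: interval 19, next fire after T=73 is 76
  job_C: interval 17, next fire after T=73 is 85
  job_F: interval 2, next fire after T=73 is 74
Earliest = 74, winner (lex tiebreak) = job_F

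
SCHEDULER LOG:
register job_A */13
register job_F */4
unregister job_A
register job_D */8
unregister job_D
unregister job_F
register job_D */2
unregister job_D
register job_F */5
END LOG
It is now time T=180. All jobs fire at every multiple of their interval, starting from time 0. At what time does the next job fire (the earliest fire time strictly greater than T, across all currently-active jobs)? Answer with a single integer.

Answer: 185

Derivation:
Op 1: register job_A */13 -> active={job_A:*/13}
Op 2: register job_F */4 -> active={job_A:*/13, job_F:*/4}
Op 3: unregister job_A -> active={job_F:*/4}
Op 4: register job_D */8 -> active={job_D:*/8, job_F:*/4}
Op 5: unregister job_D -> active={job_F:*/4}
Op 6: unregister job_F -> active={}
Op 7: register job_D */2 -> active={job_D:*/2}
Op 8: unregister job_D -> active={}
Op 9: register job_F */5 -> active={job_F:*/5}
  job_F: interval 5, next fire after T=180 is 185
Earliest fire time = 185 (job job_F)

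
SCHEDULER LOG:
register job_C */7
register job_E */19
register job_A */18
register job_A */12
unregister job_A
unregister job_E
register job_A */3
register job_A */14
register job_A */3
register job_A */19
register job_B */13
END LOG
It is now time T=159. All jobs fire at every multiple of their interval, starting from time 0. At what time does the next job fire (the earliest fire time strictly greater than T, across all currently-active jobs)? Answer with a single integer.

Answer: 161

Derivation:
Op 1: register job_C */7 -> active={job_C:*/7}
Op 2: register job_E */19 -> active={job_C:*/7, job_E:*/19}
Op 3: register job_A */18 -> active={job_A:*/18, job_C:*/7, job_E:*/19}
Op 4: register job_A */12 -> active={job_A:*/12, job_C:*/7, job_E:*/19}
Op 5: unregister job_A -> active={job_C:*/7, job_E:*/19}
Op 6: unregister job_E -> active={job_C:*/7}
Op 7: register job_A */3 -> active={job_A:*/3, job_C:*/7}
Op 8: register job_A */14 -> active={job_A:*/14, job_C:*/7}
Op 9: register job_A */3 -> active={job_A:*/3, job_C:*/7}
Op 10: register job_A */19 -> active={job_A:*/19, job_C:*/7}
Op 11: register job_B */13 -> active={job_A:*/19, job_B:*/13, job_C:*/7}
  job_A: interval 19, next fire after T=159 is 171
  job_B: interval 13, next fire after T=159 is 169
  job_C: interval 7, next fire after T=159 is 161
Earliest fire time = 161 (job job_C)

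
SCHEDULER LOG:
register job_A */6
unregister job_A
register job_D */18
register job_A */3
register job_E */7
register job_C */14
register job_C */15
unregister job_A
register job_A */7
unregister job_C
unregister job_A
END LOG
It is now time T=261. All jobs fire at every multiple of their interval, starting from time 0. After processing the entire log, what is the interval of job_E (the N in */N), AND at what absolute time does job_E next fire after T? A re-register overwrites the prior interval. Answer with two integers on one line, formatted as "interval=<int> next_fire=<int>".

Answer: interval=7 next_fire=266

Derivation:
Op 1: register job_A */6 -> active={job_A:*/6}
Op 2: unregister job_A -> active={}
Op 3: register job_D */18 -> active={job_D:*/18}
Op 4: register job_A */3 -> active={job_A:*/3, job_D:*/18}
Op 5: register job_E */7 -> active={job_A:*/3, job_D:*/18, job_E:*/7}
Op 6: register job_C */14 -> active={job_A:*/3, job_C:*/14, job_D:*/18, job_E:*/7}
Op 7: register job_C */15 -> active={job_A:*/3, job_C:*/15, job_D:*/18, job_E:*/7}
Op 8: unregister job_A -> active={job_C:*/15, job_D:*/18, job_E:*/7}
Op 9: register job_A */7 -> active={job_A:*/7, job_C:*/15, job_D:*/18, job_E:*/7}
Op 10: unregister job_C -> active={job_A:*/7, job_D:*/18, job_E:*/7}
Op 11: unregister job_A -> active={job_D:*/18, job_E:*/7}
Final interval of job_E = 7
Next fire of job_E after T=261: (261//7+1)*7 = 266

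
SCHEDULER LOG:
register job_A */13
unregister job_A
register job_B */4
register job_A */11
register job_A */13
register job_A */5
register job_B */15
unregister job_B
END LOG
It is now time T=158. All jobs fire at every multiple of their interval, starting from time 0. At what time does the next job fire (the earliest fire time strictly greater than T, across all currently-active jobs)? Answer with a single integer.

Op 1: register job_A */13 -> active={job_A:*/13}
Op 2: unregister job_A -> active={}
Op 3: register job_B */4 -> active={job_B:*/4}
Op 4: register job_A */11 -> active={job_A:*/11, job_B:*/4}
Op 5: register job_A */13 -> active={job_A:*/13, job_B:*/4}
Op 6: register job_A */5 -> active={job_A:*/5, job_B:*/4}
Op 7: register job_B */15 -> active={job_A:*/5, job_B:*/15}
Op 8: unregister job_B -> active={job_A:*/5}
  job_A: interval 5, next fire after T=158 is 160
Earliest fire time = 160 (job job_A)

Answer: 160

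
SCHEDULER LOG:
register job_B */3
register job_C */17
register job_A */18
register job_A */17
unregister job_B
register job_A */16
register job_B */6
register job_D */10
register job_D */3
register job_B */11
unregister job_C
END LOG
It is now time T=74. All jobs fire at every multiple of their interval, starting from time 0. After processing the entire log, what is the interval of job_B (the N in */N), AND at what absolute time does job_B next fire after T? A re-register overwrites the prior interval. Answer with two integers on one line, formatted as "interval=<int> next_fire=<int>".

Op 1: register job_B */3 -> active={job_B:*/3}
Op 2: register job_C */17 -> active={job_B:*/3, job_C:*/17}
Op 3: register job_A */18 -> active={job_A:*/18, job_B:*/3, job_C:*/17}
Op 4: register job_A */17 -> active={job_A:*/17, job_B:*/3, job_C:*/17}
Op 5: unregister job_B -> active={job_A:*/17, job_C:*/17}
Op 6: register job_A */16 -> active={job_A:*/16, job_C:*/17}
Op 7: register job_B */6 -> active={job_A:*/16, job_B:*/6, job_C:*/17}
Op 8: register job_D */10 -> active={job_A:*/16, job_B:*/6, job_C:*/17, job_D:*/10}
Op 9: register job_D */3 -> active={job_A:*/16, job_B:*/6, job_C:*/17, job_D:*/3}
Op 10: register job_B */11 -> active={job_A:*/16, job_B:*/11, job_C:*/17, job_D:*/3}
Op 11: unregister job_C -> active={job_A:*/16, job_B:*/11, job_D:*/3}
Final interval of job_B = 11
Next fire of job_B after T=74: (74//11+1)*11 = 77

Answer: interval=11 next_fire=77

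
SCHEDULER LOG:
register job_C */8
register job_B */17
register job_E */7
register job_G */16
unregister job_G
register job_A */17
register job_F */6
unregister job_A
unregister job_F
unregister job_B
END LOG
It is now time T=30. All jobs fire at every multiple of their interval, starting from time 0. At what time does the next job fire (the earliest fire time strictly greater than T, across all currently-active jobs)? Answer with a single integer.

Op 1: register job_C */8 -> active={job_C:*/8}
Op 2: register job_B */17 -> active={job_B:*/17, job_C:*/8}
Op 3: register job_E */7 -> active={job_B:*/17, job_C:*/8, job_E:*/7}
Op 4: register job_G */16 -> active={job_B:*/17, job_C:*/8, job_E:*/7, job_G:*/16}
Op 5: unregister job_G -> active={job_B:*/17, job_C:*/8, job_E:*/7}
Op 6: register job_A */17 -> active={job_A:*/17, job_B:*/17, job_C:*/8, job_E:*/7}
Op 7: register job_F */6 -> active={job_A:*/17, job_B:*/17, job_C:*/8, job_E:*/7, job_F:*/6}
Op 8: unregister job_A -> active={job_B:*/17, job_C:*/8, job_E:*/7, job_F:*/6}
Op 9: unregister job_F -> active={job_B:*/17, job_C:*/8, job_E:*/7}
Op 10: unregister job_B -> active={job_C:*/8, job_E:*/7}
  job_C: interval 8, next fire after T=30 is 32
  job_E: interval 7, next fire after T=30 is 35
Earliest fire time = 32 (job job_C)

Answer: 32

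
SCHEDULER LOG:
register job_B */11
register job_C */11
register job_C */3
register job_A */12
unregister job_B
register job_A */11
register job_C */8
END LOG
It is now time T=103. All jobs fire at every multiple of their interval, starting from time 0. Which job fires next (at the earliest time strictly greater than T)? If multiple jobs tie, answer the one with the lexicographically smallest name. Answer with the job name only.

Answer: job_C

Derivation:
Op 1: register job_B */11 -> active={job_B:*/11}
Op 2: register job_C */11 -> active={job_B:*/11, job_C:*/11}
Op 3: register job_C */3 -> active={job_B:*/11, job_C:*/3}
Op 4: register job_A */12 -> active={job_A:*/12, job_B:*/11, job_C:*/3}
Op 5: unregister job_B -> active={job_A:*/12, job_C:*/3}
Op 6: register job_A */11 -> active={job_A:*/11, job_C:*/3}
Op 7: register job_C */8 -> active={job_A:*/11, job_C:*/8}
  job_A: interval 11, next fire after T=103 is 110
  job_C: interval 8, next fire after T=103 is 104
Earliest = 104, winner (lex tiebreak) = job_C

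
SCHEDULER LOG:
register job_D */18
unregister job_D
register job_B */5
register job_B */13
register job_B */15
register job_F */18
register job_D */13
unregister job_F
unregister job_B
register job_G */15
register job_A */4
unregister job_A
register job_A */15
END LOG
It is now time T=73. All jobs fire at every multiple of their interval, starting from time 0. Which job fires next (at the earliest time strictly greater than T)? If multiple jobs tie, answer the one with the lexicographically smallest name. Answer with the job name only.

Answer: job_A

Derivation:
Op 1: register job_D */18 -> active={job_D:*/18}
Op 2: unregister job_D -> active={}
Op 3: register job_B */5 -> active={job_B:*/5}
Op 4: register job_B */13 -> active={job_B:*/13}
Op 5: register job_B */15 -> active={job_B:*/15}
Op 6: register job_F */18 -> active={job_B:*/15, job_F:*/18}
Op 7: register job_D */13 -> active={job_B:*/15, job_D:*/13, job_F:*/18}
Op 8: unregister job_F -> active={job_B:*/15, job_D:*/13}
Op 9: unregister job_B -> active={job_D:*/13}
Op 10: register job_G */15 -> active={job_D:*/13, job_G:*/15}
Op 11: register job_A */4 -> active={job_A:*/4, job_D:*/13, job_G:*/15}
Op 12: unregister job_A -> active={job_D:*/13, job_G:*/15}
Op 13: register job_A */15 -> active={job_A:*/15, job_D:*/13, job_G:*/15}
  job_A: interval 15, next fire after T=73 is 75
  job_D: interval 13, next fire after T=73 is 78
  job_G: interval 15, next fire after T=73 is 75
Earliest = 75, winner (lex tiebreak) = job_A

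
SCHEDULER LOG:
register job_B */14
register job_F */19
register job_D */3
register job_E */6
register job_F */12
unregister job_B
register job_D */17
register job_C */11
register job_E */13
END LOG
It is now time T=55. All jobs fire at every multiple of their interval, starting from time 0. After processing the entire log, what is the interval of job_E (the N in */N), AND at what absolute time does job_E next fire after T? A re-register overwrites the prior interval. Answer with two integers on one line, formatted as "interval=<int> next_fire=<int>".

Answer: interval=13 next_fire=65

Derivation:
Op 1: register job_B */14 -> active={job_B:*/14}
Op 2: register job_F */19 -> active={job_B:*/14, job_F:*/19}
Op 3: register job_D */3 -> active={job_B:*/14, job_D:*/3, job_F:*/19}
Op 4: register job_E */6 -> active={job_B:*/14, job_D:*/3, job_E:*/6, job_F:*/19}
Op 5: register job_F */12 -> active={job_B:*/14, job_D:*/3, job_E:*/6, job_F:*/12}
Op 6: unregister job_B -> active={job_D:*/3, job_E:*/6, job_F:*/12}
Op 7: register job_D */17 -> active={job_D:*/17, job_E:*/6, job_F:*/12}
Op 8: register job_C */11 -> active={job_C:*/11, job_D:*/17, job_E:*/6, job_F:*/12}
Op 9: register job_E */13 -> active={job_C:*/11, job_D:*/17, job_E:*/13, job_F:*/12}
Final interval of job_E = 13
Next fire of job_E after T=55: (55//13+1)*13 = 65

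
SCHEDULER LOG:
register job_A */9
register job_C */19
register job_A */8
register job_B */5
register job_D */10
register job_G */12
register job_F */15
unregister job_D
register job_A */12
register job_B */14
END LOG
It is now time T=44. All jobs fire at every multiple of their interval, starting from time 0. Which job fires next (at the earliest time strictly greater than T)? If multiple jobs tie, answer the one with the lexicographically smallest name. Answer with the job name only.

Answer: job_F

Derivation:
Op 1: register job_A */9 -> active={job_A:*/9}
Op 2: register job_C */19 -> active={job_A:*/9, job_C:*/19}
Op 3: register job_A */8 -> active={job_A:*/8, job_C:*/19}
Op 4: register job_B */5 -> active={job_A:*/8, job_B:*/5, job_C:*/19}
Op 5: register job_D */10 -> active={job_A:*/8, job_B:*/5, job_C:*/19, job_D:*/10}
Op 6: register job_G */12 -> active={job_A:*/8, job_B:*/5, job_C:*/19, job_D:*/10, job_G:*/12}
Op 7: register job_F */15 -> active={job_A:*/8, job_B:*/5, job_C:*/19, job_D:*/10, job_F:*/15, job_G:*/12}
Op 8: unregister job_D -> active={job_A:*/8, job_B:*/5, job_C:*/19, job_F:*/15, job_G:*/12}
Op 9: register job_A */12 -> active={job_A:*/12, job_B:*/5, job_C:*/19, job_F:*/15, job_G:*/12}
Op 10: register job_B */14 -> active={job_A:*/12, job_B:*/14, job_C:*/19, job_F:*/15, job_G:*/12}
  job_A: interval 12, next fire after T=44 is 48
  job_B: interval 14, next fire after T=44 is 56
  job_C: interval 19, next fire after T=44 is 57
  job_F: interval 15, next fire after T=44 is 45
  job_G: interval 12, next fire after T=44 is 48
Earliest = 45, winner (lex tiebreak) = job_F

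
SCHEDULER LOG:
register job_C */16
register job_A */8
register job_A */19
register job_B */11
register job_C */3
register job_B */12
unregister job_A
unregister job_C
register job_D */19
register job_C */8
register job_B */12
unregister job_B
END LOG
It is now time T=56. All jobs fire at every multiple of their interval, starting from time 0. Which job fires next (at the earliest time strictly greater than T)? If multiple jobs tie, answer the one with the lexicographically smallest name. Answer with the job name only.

Op 1: register job_C */16 -> active={job_C:*/16}
Op 2: register job_A */8 -> active={job_A:*/8, job_C:*/16}
Op 3: register job_A */19 -> active={job_A:*/19, job_C:*/16}
Op 4: register job_B */11 -> active={job_A:*/19, job_B:*/11, job_C:*/16}
Op 5: register job_C */3 -> active={job_A:*/19, job_B:*/11, job_C:*/3}
Op 6: register job_B */12 -> active={job_A:*/19, job_B:*/12, job_C:*/3}
Op 7: unregister job_A -> active={job_B:*/12, job_C:*/3}
Op 8: unregister job_C -> active={job_B:*/12}
Op 9: register job_D */19 -> active={job_B:*/12, job_D:*/19}
Op 10: register job_C */8 -> active={job_B:*/12, job_C:*/8, job_D:*/19}
Op 11: register job_B */12 -> active={job_B:*/12, job_C:*/8, job_D:*/19}
Op 12: unregister job_B -> active={job_C:*/8, job_D:*/19}
  job_C: interval 8, next fire after T=56 is 64
  job_D: interval 19, next fire after T=56 is 57
Earliest = 57, winner (lex tiebreak) = job_D

Answer: job_D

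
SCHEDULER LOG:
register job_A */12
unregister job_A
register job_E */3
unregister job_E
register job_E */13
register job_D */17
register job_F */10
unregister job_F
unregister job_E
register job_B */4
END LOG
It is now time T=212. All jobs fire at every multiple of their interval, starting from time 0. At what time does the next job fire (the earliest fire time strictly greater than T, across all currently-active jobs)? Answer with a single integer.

Op 1: register job_A */12 -> active={job_A:*/12}
Op 2: unregister job_A -> active={}
Op 3: register job_E */3 -> active={job_E:*/3}
Op 4: unregister job_E -> active={}
Op 5: register job_E */13 -> active={job_E:*/13}
Op 6: register job_D */17 -> active={job_D:*/17, job_E:*/13}
Op 7: register job_F */10 -> active={job_D:*/17, job_E:*/13, job_F:*/10}
Op 8: unregister job_F -> active={job_D:*/17, job_E:*/13}
Op 9: unregister job_E -> active={job_D:*/17}
Op 10: register job_B */4 -> active={job_B:*/4, job_D:*/17}
  job_B: interval 4, next fire after T=212 is 216
  job_D: interval 17, next fire after T=212 is 221
Earliest fire time = 216 (job job_B)

Answer: 216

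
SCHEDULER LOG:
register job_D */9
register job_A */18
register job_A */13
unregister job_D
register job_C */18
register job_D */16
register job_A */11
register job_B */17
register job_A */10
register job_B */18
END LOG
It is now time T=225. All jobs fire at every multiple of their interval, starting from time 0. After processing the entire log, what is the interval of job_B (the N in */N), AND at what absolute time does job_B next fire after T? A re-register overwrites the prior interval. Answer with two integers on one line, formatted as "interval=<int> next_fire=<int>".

Answer: interval=18 next_fire=234

Derivation:
Op 1: register job_D */9 -> active={job_D:*/9}
Op 2: register job_A */18 -> active={job_A:*/18, job_D:*/9}
Op 3: register job_A */13 -> active={job_A:*/13, job_D:*/9}
Op 4: unregister job_D -> active={job_A:*/13}
Op 5: register job_C */18 -> active={job_A:*/13, job_C:*/18}
Op 6: register job_D */16 -> active={job_A:*/13, job_C:*/18, job_D:*/16}
Op 7: register job_A */11 -> active={job_A:*/11, job_C:*/18, job_D:*/16}
Op 8: register job_B */17 -> active={job_A:*/11, job_B:*/17, job_C:*/18, job_D:*/16}
Op 9: register job_A */10 -> active={job_A:*/10, job_B:*/17, job_C:*/18, job_D:*/16}
Op 10: register job_B */18 -> active={job_A:*/10, job_B:*/18, job_C:*/18, job_D:*/16}
Final interval of job_B = 18
Next fire of job_B after T=225: (225//18+1)*18 = 234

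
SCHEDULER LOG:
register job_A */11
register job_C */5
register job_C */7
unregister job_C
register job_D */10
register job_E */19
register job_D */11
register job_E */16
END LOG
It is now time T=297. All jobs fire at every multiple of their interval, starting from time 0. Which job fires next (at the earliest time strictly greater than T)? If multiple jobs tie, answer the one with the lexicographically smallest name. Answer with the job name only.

Op 1: register job_A */11 -> active={job_A:*/11}
Op 2: register job_C */5 -> active={job_A:*/11, job_C:*/5}
Op 3: register job_C */7 -> active={job_A:*/11, job_C:*/7}
Op 4: unregister job_C -> active={job_A:*/11}
Op 5: register job_D */10 -> active={job_A:*/11, job_D:*/10}
Op 6: register job_E */19 -> active={job_A:*/11, job_D:*/10, job_E:*/19}
Op 7: register job_D */11 -> active={job_A:*/11, job_D:*/11, job_E:*/19}
Op 8: register job_E */16 -> active={job_A:*/11, job_D:*/11, job_E:*/16}
  job_A: interval 11, next fire after T=297 is 308
  job_D: interval 11, next fire after T=297 is 308
  job_E: interval 16, next fire after T=297 is 304
Earliest = 304, winner (lex tiebreak) = job_E

Answer: job_E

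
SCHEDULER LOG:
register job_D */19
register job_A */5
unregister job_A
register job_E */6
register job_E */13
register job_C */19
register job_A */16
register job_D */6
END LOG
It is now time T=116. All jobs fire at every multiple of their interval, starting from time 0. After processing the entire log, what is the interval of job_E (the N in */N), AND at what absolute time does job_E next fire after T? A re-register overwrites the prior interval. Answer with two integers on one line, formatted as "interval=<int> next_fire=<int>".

Answer: interval=13 next_fire=117

Derivation:
Op 1: register job_D */19 -> active={job_D:*/19}
Op 2: register job_A */5 -> active={job_A:*/5, job_D:*/19}
Op 3: unregister job_A -> active={job_D:*/19}
Op 4: register job_E */6 -> active={job_D:*/19, job_E:*/6}
Op 5: register job_E */13 -> active={job_D:*/19, job_E:*/13}
Op 6: register job_C */19 -> active={job_C:*/19, job_D:*/19, job_E:*/13}
Op 7: register job_A */16 -> active={job_A:*/16, job_C:*/19, job_D:*/19, job_E:*/13}
Op 8: register job_D */6 -> active={job_A:*/16, job_C:*/19, job_D:*/6, job_E:*/13}
Final interval of job_E = 13
Next fire of job_E after T=116: (116//13+1)*13 = 117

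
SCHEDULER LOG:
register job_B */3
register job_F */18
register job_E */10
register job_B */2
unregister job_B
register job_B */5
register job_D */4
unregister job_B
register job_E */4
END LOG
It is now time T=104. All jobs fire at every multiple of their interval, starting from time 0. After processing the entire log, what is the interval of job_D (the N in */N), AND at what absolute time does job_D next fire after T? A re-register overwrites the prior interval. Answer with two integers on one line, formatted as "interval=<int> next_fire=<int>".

Op 1: register job_B */3 -> active={job_B:*/3}
Op 2: register job_F */18 -> active={job_B:*/3, job_F:*/18}
Op 3: register job_E */10 -> active={job_B:*/3, job_E:*/10, job_F:*/18}
Op 4: register job_B */2 -> active={job_B:*/2, job_E:*/10, job_F:*/18}
Op 5: unregister job_B -> active={job_E:*/10, job_F:*/18}
Op 6: register job_B */5 -> active={job_B:*/5, job_E:*/10, job_F:*/18}
Op 7: register job_D */4 -> active={job_B:*/5, job_D:*/4, job_E:*/10, job_F:*/18}
Op 8: unregister job_B -> active={job_D:*/4, job_E:*/10, job_F:*/18}
Op 9: register job_E */4 -> active={job_D:*/4, job_E:*/4, job_F:*/18}
Final interval of job_D = 4
Next fire of job_D after T=104: (104//4+1)*4 = 108

Answer: interval=4 next_fire=108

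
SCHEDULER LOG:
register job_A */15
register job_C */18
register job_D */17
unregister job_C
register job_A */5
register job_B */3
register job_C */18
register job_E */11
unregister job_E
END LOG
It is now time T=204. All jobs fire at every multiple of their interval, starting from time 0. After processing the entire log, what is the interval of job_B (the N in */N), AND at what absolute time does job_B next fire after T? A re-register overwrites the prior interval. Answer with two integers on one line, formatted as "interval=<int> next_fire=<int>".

Answer: interval=3 next_fire=207

Derivation:
Op 1: register job_A */15 -> active={job_A:*/15}
Op 2: register job_C */18 -> active={job_A:*/15, job_C:*/18}
Op 3: register job_D */17 -> active={job_A:*/15, job_C:*/18, job_D:*/17}
Op 4: unregister job_C -> active={job_A:*/15, job_D:*/17}
Op 5: register job_A */5 -> active={job_A:*/5, job_D:*/17}
Op 6: register job_B */3 -> active={job_A:*/5, job_B:*/3, job_D:*/17}
Op 7: register job_C */18 -> active={job_A:*/5, job_B:*/3, job_C:*/18, job_D:*/17}
Op 8: register job_E */11 -> active={job_A:*/5, job_B:*/3, job_C:*/18, job_D:*/17, job_E:*/11}
Op 9: unregister job_E -> active={job_A:*/5, job_B:*/3, job_C:*/18, job_D:*/17}
Final interval of job_B = 3
Next fire of job_B after T=204: (204//3+1)*3 = 207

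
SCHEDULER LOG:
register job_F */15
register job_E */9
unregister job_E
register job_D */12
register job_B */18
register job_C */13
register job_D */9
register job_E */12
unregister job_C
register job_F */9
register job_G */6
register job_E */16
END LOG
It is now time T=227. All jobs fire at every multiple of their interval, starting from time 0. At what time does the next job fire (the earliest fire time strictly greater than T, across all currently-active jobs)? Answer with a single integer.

Op 1: register job_F */15 -> active={job_F:*/15}
Op 2: register job_E */9 -> active={job_E:*/9, job_F:*/15}
Op 3: unregister job_E -> active={job_F:*/15}
Op 4: register job_D */12 -> active={job_D:*/12, job_F:*/15}
Op 5: register job_B */18 -> active={job_B:*/18, job_D:*/12, job_F:*/15}
Op 6: register job_C */13 -> active={job_B:*/18, job_C:*/13, job_D:*/12, job_F:*/15}
Op 7: register job_D */9 -> active={job_B:*/18, job_C:*/13, job_D:*/9, job_F:*/15}
Op 8: register job_E */12 -> active={job_B:*/18, job_C:*/13, job_D:*/9, job_E:*/12, job_F:*/15}
Op 9: unregister job_C -> active={job_B:*/18, job_D:*/9, job_E:*/12, job_F:*/15}
Op 10: register job_F */9 -> active={job_B:*/18, job_D:*/9, job_E:*/12, job_F:*/9}
Op 11: register job_G */6 -> active={job_B:*/18, job_D:*/9, job_E:*/12, job_F:*/9, job_G:*/6}
Op 12: register job_E */16 -> active={job_B:*/18, job_D:*/9, job_E:*/16, job_F:*/9, job_G:*/6}
  job_B: interval 18, next fire after T=227 is 234
  job_D: interval 9, next fire after T=227 is 234
  job_E: interval 16, next fire after T=227 is 240
  job_F: interval 9, next fire after T=227 is 234
  job_G: interval 6, next fire after T=227 is 228
Earliest fire time = 228 (job job_G)

Answer: 228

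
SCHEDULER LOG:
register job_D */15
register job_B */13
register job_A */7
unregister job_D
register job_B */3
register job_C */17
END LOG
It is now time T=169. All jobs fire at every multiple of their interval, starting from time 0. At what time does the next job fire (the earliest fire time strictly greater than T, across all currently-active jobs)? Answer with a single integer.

Answer: 170

Derivation:
Op 1: register job_D */15 -> active={job_D:*/15}
Op 2: register job_B */13 -> active={job_B:*/13, job_D:*/15}
Op 3: register job_A */7 -> active={job_A:*/7, job_B:*/13, job_D:*/15}
Op 4: unregister job_D -> active={job_A:*/7, job_B:*/13}
Op 5: register job_B */3 -> active={job_A:*/7, job_B:*/3}
Op 6: register job_C */17 -> active={job_A:*/7, job_B:*/3, job_C:*/17}
  job_A: interval 7, next fire after T=169 is 175
  job_B: interval 3, next fire after T=169 is 171
  job_C: interval 17, next fire after T=169 is 170
Earliest fire time = 170 (job job_C)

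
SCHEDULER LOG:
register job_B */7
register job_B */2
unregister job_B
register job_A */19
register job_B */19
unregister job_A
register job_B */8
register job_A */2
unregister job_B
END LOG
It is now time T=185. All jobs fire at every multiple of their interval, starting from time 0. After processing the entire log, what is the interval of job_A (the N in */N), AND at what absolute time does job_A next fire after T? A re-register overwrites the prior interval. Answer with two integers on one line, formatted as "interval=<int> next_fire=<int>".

Answer: interval=2 next_fire=186

Derivation:
Op 1: register job_B */7 -> active={job_B:*/7}
Op 2: register job_B */2 -> active={job_B:*/2}
Op 3: unregister job_B -> active={}
Op 4: register job_A */19 -> active={job_A:*/19}
Op 5: register job_B */19 -> active={job_A:*/19, job_B:*/19}
Op 6: unregister job_A -> active={job_B:*/19}
Op 7: register job_B */8 -> active={job_B:*/8}
Op 8: register job_A */2 -> active={job_A:*/2, job_B:*/8}
Op 9: unregister job_B -> active={job_A:*/2}
Final interval of job_A = 2
Next fire of job_A after T=185: (185//2+1)*2 = 186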